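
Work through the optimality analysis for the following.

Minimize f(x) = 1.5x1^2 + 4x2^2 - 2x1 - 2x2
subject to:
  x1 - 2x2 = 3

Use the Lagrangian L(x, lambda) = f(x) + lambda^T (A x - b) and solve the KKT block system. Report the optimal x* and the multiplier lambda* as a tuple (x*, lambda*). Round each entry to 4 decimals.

Form the Lagrangian:
  L(x, lambda) = (1/2) x^T Q x + c^T x + lambda^T (A x - b)
Stationarity (grad_x L = 0): Q x + c + A^T lambda = 0.
Primal feasibility: A x = b.

This gives the KKT block system:
  [ Q   A^T ] [ x     ]   [-c ]
  [ A    0  ] [ lambda ] = [ b ]

Solving the linear system:
  x*      = (1.8, -0.6)
  lambda* = (-3.4)
  f(x*)   = 3.9

x* = (1.8, -0.6), lambda* = (-3.4)


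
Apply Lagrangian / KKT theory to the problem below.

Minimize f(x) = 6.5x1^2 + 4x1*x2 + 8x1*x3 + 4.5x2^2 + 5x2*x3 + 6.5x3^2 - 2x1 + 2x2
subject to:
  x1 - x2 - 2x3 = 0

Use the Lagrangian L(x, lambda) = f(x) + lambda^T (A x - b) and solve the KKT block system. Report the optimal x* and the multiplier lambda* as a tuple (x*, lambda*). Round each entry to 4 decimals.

Form the Lagrangian:
  L(x, lambda) = (1/2) x^T Q x + c^T x + lambda^T (A x - b)
Stationarity (grad_x L = 0): Q x + c + A^T lambda = 0.
Primal feasibility: A x = b.

This gives the KKT block system:
  [ Q   A^T ] [ x     ]   [-c ]
  [ A    0  ] [ lambda ] = [ b ]

Solving the linear system:
  x*      = (0.0742, -0.2682, 0.1712)
  lambda* = (0.7389)
  f(x*)   = -0.3424

x* = (0.0742, -0.2682, 0.1712), lambda* = (0.7389)


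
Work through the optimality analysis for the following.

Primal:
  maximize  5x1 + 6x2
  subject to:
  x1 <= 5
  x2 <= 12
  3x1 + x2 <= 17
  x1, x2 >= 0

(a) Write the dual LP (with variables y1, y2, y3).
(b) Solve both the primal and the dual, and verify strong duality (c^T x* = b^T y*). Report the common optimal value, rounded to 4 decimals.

The standard primal-dual pair for 'max c^T x s.t. A x <= b, x >= 0' is:
  Dual:  min b^T y  s.t.  A^T y >= c,  y >= 0.

So the dual LP is:
  minimize  5y1 + 12y2 + 17y3
  subject to:
    y1 + 3y3 >= 5
    y2 + y3 >= 6
    y1, y2, y3 >= 0

Solving the primal: x* = (1.6667, 12).
  primal value c^T x* = 80.3333.
Solving the dual: y* = (0, 4.3333, 1.6667).
  dual value b^T y* = 80.3333.
Strong duality: c^T x* = b^T y*. Confirmed.

80.3333


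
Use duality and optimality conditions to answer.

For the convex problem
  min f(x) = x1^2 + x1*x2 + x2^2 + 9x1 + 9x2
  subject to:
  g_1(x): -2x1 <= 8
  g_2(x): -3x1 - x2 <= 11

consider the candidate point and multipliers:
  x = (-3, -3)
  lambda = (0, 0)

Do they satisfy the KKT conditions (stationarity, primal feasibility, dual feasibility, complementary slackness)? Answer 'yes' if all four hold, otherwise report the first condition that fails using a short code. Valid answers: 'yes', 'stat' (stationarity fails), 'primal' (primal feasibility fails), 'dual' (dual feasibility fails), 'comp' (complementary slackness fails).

Gradient of f: grad f(x) = Q x + c = (0, 0)
Constraint values g_i(x) = a_i^T x - b_i:
  g_1((-3, -3)) = -2
  g_2((-3, -3)) = 1
Stationarity residual: grad f(x) + sum_i lambda_i a_i = (0, 0)
  -> stationarity OK
Primal feasibility (all g_i <= 0): FAILS
Dual feasibility (all lambda_i >= 0): OK
Complementary slackness (lambda_i * g_i(x) = 0 for all i): OK

Verdict: the first failing condition is primal_feasibility -> primal.

primal


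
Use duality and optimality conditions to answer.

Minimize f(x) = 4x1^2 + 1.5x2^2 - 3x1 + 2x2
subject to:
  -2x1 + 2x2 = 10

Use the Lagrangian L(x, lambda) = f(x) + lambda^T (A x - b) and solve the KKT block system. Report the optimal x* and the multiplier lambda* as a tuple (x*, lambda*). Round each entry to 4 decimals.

Form the Lagrangian:
  L(x, lambda) = (1/2) x^T Q x + c^T x + lambda^T (A x - b)
Stationarity (grad_x L = 0): Q x + c + A^T lambda = 0.
Primal feasibility: A x = b.

This gives the KKT block system:
  [ Q   A^T ] [ x     ]   [-c ]
  [ A    0  ] [ lambda ] = [ b ]

Solving the linear system:
  x*      = (-1.2727, 3.7273)
  lambda* = (-6.5909)
  f(x*)   = 38.5909

x* = (-1.2727, 3.7273), lambda* = (-6.5909)


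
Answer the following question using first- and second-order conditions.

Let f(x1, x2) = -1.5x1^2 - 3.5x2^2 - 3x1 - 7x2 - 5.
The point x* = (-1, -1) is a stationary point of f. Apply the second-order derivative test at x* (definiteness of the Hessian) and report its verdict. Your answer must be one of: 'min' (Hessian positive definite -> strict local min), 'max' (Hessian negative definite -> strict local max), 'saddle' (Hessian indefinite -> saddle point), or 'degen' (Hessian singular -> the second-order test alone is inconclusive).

Compute the Hessian H = grad^2 f:
  H = [[-3, 0], [0, -7]]
Verify stationarity: grad f(x*) = H x* + g = (0, 0).
Eigenvalues of H: -7, -3.
Both eigenvalues < 0, so H is negative definite -> x* is a strict local max.

max


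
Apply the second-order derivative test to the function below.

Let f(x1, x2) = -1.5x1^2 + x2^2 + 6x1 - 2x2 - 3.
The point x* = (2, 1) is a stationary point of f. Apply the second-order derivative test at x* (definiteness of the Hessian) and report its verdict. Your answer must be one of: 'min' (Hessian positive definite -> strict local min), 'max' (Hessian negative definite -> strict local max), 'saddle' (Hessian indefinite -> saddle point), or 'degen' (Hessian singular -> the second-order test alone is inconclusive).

Compute the Hessian H = grad^2 f:
  H = [[-3, 0], [0, 2]]
Verify stationarity: grad f(x*) = H x* + g = (0, 0).
Eigenvalues of H: -3, 2.
Eigenvalues have mixed signs, so H is indefinite -> x* is a saddle point.

saddle


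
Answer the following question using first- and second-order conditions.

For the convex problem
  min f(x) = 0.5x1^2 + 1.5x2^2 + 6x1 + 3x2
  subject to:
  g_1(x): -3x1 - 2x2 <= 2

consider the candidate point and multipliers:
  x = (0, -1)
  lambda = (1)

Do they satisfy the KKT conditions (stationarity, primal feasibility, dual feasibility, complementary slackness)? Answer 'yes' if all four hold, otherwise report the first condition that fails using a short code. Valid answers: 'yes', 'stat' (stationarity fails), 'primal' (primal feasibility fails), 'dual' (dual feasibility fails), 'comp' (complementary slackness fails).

Gradient of f: grad f(x) = Q x + c = (6, 0)
Constraint values g_i(x) = a_i^T x - b_i:
  g_1((0, -1)) = 0
Stationarity residual: grad f(x) + sum_i lambda_i a_i = (3, -2)
  -> stationarity FAILS
Primal feasibility (all g_i <= 0): OK
Dual feasibility (all lambda_i >= 0): OK
Complementary slackness (lambda_i * g_i(x) = 0 for all i): OK

Verdict: the first failing condition is stationarity -> stat.

stat


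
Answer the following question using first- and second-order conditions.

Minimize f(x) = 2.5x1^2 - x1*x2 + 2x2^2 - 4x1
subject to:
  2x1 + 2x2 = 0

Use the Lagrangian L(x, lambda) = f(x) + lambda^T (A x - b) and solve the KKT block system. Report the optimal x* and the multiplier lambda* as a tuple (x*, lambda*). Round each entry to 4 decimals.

Form the Lagrangian:
  L(x, lambda) = (1/2) x^T Q x + c^T x + lambda^T (A x - b)
Stationarity (grad_x L = 0): Q x + c + A^T lambda = 0.
Primal feasibility: A x = b.

This gives the KKT block system:
  [ Q   A^T ] [ x     ]   [-c ]
  [ A    0  ] [ lambda ] = [ b ]

Solving the linear system:
  x*      = (0.3636, -0.3636)
  lambda* = (0.9091)
  f(x*)   = -0.7273

x* = (0.3636, -0.3636), lambda* = (0.9091)


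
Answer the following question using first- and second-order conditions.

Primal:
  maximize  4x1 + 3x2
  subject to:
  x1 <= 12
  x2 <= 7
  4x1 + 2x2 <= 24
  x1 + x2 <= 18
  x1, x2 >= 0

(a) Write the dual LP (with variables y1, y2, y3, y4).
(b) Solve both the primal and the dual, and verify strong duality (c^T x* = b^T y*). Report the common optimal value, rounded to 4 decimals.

The standard primal-dual pair for 'max c^T x s.t. A x <= b, x >= 0' is:
  Dual:  min b^T y  s.t.  A^T y >= c,  y >= 0.

So the dual LP is:
  minimize  12y1 + 7y2 + 24y3 + 18y4
  subject to:
    y1 + 4y3 + y4 >= 4
    y2 + 2y3 + y4 >= 3
    y1, y2, y3, y4 >= 0

Solving the primal: x* = (2.5, 7).
  primal value c^T x* = 31.
Solving the dual: y* = (0, 1, 1, 0).
  dual value b^T y* = 31.
Strong duality: c^T x* = b^T y*. Confirmed.

31


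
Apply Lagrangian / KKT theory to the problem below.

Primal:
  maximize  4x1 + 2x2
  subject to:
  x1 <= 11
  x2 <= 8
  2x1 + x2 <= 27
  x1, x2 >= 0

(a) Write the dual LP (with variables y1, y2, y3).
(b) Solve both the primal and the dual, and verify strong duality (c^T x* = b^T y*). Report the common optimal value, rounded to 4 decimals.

The standard primal-dual pair for 'max c^T x s.t. A x <= b, x >= 0' is:
  Dual:  min b^T y  s.t.  A^T y >= c,  y >= 0.

So the dual LP is:
  minimize  11y1 + 8y2 + 27y3
  subject to:
    y1 + 2y3 >= 4
    y2 + y3 >= 2
    y1, y2, y3 >= 0

Solving the primal: x* = (9.5, 8).
  primal value c^T x* = 54.
Solving the dual: y* = (0, 0, 2).
  dual value b^T y* = 54.
Strong duality: c^T x* = b^T y*. Confirmed.

54


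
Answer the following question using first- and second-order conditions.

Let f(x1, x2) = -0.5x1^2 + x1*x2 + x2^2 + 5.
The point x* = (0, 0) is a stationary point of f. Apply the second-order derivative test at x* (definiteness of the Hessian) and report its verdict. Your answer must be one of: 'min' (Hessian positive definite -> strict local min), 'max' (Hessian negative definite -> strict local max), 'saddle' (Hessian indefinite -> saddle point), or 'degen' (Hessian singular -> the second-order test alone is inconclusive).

Compute the Hessian H = grad^2 f:
  H = [[-1, 1], [1, 2]]
Verify stationarity: grad f(x*) = H x* + g = (0, 0).
Eigenvalues of H: -1.3028, 2.3028.
Eigenvalues have mixed signs, so H is indefinite -> x* is a saddle point.

saddle


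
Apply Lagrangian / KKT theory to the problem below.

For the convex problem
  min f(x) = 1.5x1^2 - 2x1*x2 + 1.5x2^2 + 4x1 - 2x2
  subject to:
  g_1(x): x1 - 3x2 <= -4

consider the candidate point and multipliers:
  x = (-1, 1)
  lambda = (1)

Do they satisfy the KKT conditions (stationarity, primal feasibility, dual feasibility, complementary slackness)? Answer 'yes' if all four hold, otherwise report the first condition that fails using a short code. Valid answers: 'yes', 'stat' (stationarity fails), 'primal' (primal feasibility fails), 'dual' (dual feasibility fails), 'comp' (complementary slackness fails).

Gradient of f: grad f(x) = Q x + c = (-1, 3)
Constraint values g_i(x) = a_i^T x - b_i:
  g_1((-1, 1)) = 0
Stationarity residual: grad f(x) + sum_i lambda_i a_i = (0, 0)
  -> stationarity OK
Primal feasibility (all g_i <= 0): OK
Dual feasibility (all lambda_i >= 0): OK
Complementary slackness (lambda_i * g_i(x) = 0 for all i): OK

Verdict: yes, KKT holds.

yes


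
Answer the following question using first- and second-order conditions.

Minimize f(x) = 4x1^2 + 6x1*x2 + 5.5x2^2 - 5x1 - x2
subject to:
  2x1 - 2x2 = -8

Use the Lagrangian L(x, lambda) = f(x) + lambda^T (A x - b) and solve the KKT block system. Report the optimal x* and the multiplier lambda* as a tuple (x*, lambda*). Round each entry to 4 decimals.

Form the Lagrangian:
  L(x, lambda) = (1/2) x^T Q x + c^T x + lambda^T (A x - b)
Stationarity (grad_x L = 0): Q x + c + A^T lambda = 0.
Primal feasibility: A x = b.

This gives the KKT block system:
  [ Q   A^T ] [ x     ]   [-c ]
  [ A    0  ] [ lambda ] = [ b ]

Solving the linear system:
  x*      = (-2, 2)
  lambda* = (4.5)
  f(x*)   = 22

x* = (-2, 2), lambda* = (4.5)


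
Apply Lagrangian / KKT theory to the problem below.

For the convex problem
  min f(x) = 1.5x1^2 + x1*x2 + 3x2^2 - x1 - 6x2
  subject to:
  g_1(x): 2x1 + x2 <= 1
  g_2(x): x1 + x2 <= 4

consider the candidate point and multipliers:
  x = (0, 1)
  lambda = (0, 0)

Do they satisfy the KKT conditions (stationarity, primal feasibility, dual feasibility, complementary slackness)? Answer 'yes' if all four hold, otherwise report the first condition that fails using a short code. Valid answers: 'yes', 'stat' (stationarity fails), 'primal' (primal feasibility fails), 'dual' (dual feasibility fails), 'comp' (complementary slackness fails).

Gradient of f: grad f(x) = Q x + c = (0, 0)
Constraint values g_i(x) = a_i^T x - b_i:
  g_1((0, 1)) = 0
  g_2((0, 1)) = -3
Stationarity residual: grad f(x) + sum_i lambda_i a_i = (0, 0)
  -> stationarity OK
Primal feasibility (all g_i <= 0): OK
Dual feasibility (all lambda_i >= 0): OK
Complementary slackness (lambda_i * g_i(x) = 0 for all i): OK

Verdict: yes, KKT holds.

yes


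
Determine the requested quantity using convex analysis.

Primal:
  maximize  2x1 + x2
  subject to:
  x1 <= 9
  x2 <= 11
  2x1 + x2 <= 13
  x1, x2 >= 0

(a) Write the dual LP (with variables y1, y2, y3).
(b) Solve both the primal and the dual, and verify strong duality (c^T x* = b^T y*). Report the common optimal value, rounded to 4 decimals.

The standard primal-dual pair for 'max c^T x s.t. A x <= b, x >= 0' is:
  Dual:  min b^T y  s.t.  A^T y >= c,  y >= 0.

So the dual LP is:
  minimize  9y1 + 11y2 + 13y3
  subject to:
    y1 + 2y3 >= 2
    y2 + y3 >= 1
    y1, y2, y3 >= 0

Solving the primal: x* = (6.5, 0).
  primal value c^T x* = 13.
Solving the dual: y* = (0, 0, 1).
  dual value b^T y* = 13.
Strong duality: c^T x* = b^T y*. Confirmed.

13


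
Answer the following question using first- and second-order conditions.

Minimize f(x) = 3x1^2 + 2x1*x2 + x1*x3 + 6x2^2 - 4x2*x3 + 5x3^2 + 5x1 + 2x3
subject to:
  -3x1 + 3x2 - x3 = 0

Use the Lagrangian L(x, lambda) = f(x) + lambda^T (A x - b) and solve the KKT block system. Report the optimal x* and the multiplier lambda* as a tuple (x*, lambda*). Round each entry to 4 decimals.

Form the Lagrangian:
  L(x, lambda) = (1/2) x^T Q x + c^T x + lambda^T (A x - b)
Stationarity (grad_x L = 0): Q x + c + A^T lambda = 0.
Primal feasibility: A x = b.

This gives the KKT block system:
  [ Q   A^T ] [ x     ]   [-c ]
  [ A    0  ] [ lambda ] = [ b ]

Solving the linear system:
  x*      = (-0.2129, -0.2762, -0.1898)
  lambda* = (0.9935)
  f(x*)   = -0.7221

x* = (-0.2129, -0.2762, -0.1898), lambda* = (0.9935)


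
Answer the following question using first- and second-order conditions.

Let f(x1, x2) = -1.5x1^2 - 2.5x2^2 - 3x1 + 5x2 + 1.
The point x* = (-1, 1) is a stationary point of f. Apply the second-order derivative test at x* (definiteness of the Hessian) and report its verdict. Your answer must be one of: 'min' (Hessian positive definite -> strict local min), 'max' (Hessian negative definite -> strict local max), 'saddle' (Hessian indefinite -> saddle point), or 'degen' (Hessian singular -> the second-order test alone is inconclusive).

Compute the Hessian H = grad^2 f:
  H = [[-3, 0], [0, -5]]
Verify stationarity: grad f(x*) = H x* + g = (0, 0).
Eigenvalues of H: -5, -3.
Both eigenvalues < 0, so H is negative definite -> x* is a strict local max.

max


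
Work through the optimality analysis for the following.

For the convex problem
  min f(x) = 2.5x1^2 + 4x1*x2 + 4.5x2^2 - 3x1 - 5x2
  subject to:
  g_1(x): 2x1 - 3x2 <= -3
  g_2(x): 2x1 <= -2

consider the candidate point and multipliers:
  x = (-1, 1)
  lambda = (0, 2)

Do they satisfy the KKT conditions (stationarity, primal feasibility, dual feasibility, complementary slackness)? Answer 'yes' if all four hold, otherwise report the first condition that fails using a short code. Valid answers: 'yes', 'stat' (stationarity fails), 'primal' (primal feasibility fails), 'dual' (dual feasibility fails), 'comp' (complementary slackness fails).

Gradient of f: grad f(x) = Q x + c = (-4, 0)
Constraint values g_i(x) = a_i^T x - b_i:
  g_1((-1, 1)) = -2
  g_2((-1, 1)) = 0
Stationarity residual: grad f(x) + sum_i lambda_i a_i = (0, 0)
  -> stationarity OK
Primal feasibility (all g_i <= 0): OK
Dual feasibility (all lambda_i >= 0): OK
Complementary slackness (lambda_i * g_i(x) = 0 for all i): OK

Verdict: yes, KKT holds.

yes


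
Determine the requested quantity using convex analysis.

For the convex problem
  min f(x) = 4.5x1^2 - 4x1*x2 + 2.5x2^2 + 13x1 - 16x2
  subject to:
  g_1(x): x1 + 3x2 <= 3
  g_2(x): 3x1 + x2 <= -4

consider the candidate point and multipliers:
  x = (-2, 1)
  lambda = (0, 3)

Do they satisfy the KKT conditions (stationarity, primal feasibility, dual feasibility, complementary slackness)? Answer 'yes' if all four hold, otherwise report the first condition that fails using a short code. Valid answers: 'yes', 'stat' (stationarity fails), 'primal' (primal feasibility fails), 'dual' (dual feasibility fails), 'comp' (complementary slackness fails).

Gradient of f: grad f(x) = Q x + c = (-9, -3)
Constraint values g_i(x) = a_i^T x - b_i:
  g_1((-2, 1)) = -2
  g_2((-2, 1)) = -1
Stationarity residual: grad f(x) + sum_i lambda_i a_i = (0, 0)
  -> stationarity OK
Primal feasibility (all g_i <= 0): OK
Dual feasibility (all lambda_i >= 0): OK
Complementary slackness (lambda_i * g_i(x) = 0 for all i): FAILS

Verdict: the first failing condition is complementary_slackness -> comp.

comp


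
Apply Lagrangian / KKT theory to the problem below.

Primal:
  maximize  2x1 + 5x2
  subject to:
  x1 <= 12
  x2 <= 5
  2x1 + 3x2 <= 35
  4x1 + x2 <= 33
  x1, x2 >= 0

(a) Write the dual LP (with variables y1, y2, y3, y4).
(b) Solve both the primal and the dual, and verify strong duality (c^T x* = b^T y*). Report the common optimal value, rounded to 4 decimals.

The standard primal-dual pair for 'max c^T x s.t. A x <= b, x >= 0' is:
  Dual:  min b^T y  s.t.  A^T y >= c,  y >= 0.

So the dual LP is:
  minimize  12y1 + 5y2 + 35y3 + 33y4
  subject to:
    y1 + 2y3 + 4y4 >= 2
    y2 + 3y3 + y4 >= 5
    y1, y2, y3, y4 >= 0

Solving the primal: x* = (7, 5).
  primal value c^T x* = 39.
Solving the dual: y* = (0, 4.5, 0, 0.5).
  dual value b^T y* = 39.
Strong duality: c^T x* = b^T y*. Confirmed.

39


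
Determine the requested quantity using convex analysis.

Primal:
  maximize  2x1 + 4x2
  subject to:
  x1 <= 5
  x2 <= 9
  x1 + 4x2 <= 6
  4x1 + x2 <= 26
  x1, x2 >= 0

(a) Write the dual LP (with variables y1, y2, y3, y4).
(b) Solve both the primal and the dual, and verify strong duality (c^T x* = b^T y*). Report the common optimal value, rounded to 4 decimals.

The standard primal-dual pair for 'max c^T x s.t. A x <= b, x >= 0' is:
  Dual:  min b^T y  s.t.  A^T y >= c,  y >= 0.

So the dual LP is:
  minimize  5y1 + 9y2 + 6y3 + 26y4
  subject to:
    y1 + y3 + 4y4 >= 2
    y2 + 4y3 + y4 >= 4
    y1, y2, y3, y4 >= 0

Solving the primal: x* = (5, 0.25).
  primal value c^T x* = 11.
Solving the dual: y* = (1, 0, 1, 0).
  dual value b^T y* = 11.
Strong duality: c^T x* = b^T y*. Confirmed.

11


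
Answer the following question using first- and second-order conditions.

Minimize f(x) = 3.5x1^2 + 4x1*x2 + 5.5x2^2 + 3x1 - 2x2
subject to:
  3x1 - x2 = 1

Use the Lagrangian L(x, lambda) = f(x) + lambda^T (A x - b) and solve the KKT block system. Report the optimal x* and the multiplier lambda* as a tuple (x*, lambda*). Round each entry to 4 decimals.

Form the Lagrangian:
  L(x, lambda) = (1/2) x^T Q x + c^T x + lambda^T (A x - b)
Stationarity (grad_x L = 0): Q x + c + A^T lambda = 0.
Primal feasibility: A x = b.

This gives the KKT block system:
  [ Q   A^T ] [ x     ]   [-c ]
  [ A    0  ] [ lambda ] = [ b ]

Solving the linear system:
  x*      = (0.3077, -0.0769)
  lambda* = (-1.6154)
  f(x*)   = 1.3462

x* = (0.3077, -0.0769), lambda* = (-1.6154)


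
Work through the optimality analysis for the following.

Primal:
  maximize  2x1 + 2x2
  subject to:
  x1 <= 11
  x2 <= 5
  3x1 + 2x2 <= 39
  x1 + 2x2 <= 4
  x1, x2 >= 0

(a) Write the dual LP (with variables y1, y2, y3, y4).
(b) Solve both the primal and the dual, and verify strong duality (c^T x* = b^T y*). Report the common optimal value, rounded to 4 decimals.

The standard primal-dual pair for 'max c^T x s.t. A x <= b, x >= 0' is:
  Dual:  min b^T y  s.t.  A^T y >= c,  y >= 0.

So the dual LP is:
  minimize  11y1 + 5y2 + 39y3 + 4y4
  subject to:
    y1 + 3y3 + y4 >= 2
    y2 + 2y3 + 2y4 >= 2
    y1, y2, y3, y4 >= 0

Solving the primal: x* = (4, 0).
  primal value c^T x* = 8.
Solving the dual: y* = (0, 0, 0, 2).
  dual value b^T y* = 8.
Strong duality: c^T x* = b^T y*. Confirmed.

8


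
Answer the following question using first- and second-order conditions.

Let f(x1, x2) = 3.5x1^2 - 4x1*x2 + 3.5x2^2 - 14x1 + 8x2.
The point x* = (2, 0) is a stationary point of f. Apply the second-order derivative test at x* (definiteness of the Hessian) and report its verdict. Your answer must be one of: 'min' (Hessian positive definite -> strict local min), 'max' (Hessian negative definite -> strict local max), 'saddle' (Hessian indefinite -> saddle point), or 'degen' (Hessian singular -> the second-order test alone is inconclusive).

Compute the Hessian H = grad^2 f:
  H = [[7, -4], [-4, 7]]
Verify stationarity: grad f(x*) = H x* + g = (0, 0).
Eigenvalues of H: 3, 11.
Both eigenvalues > 0, so H is positive definite -> x* is a strict local min.

min


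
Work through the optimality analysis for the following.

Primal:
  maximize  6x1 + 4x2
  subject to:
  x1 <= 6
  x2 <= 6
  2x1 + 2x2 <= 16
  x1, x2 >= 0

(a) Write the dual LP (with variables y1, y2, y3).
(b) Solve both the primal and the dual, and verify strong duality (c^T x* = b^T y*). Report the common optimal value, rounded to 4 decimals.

The standard primal-dual pair for 'max c^T x s.t. A x <= b, x >= 0' is:
  Dual:  min b^T y  s.t.  A^T y >= c,  y >= 0.

So the dual LP is:
  minimize  6y1 + 6y2 + 16y3
  subject to:
    y1 + 2y3 >= 6
    y2 + 2y3 >= 4
    y1, y2, y3 >= 0

Solving the primal: x* = (6, 2).
  primal value c^T x* = 44.
Solving the dual: y* = (2, 0, 2).
  dual value b^T y* = 44.
Strong duality: c^T x* = b^T y*. Confirmed.

44


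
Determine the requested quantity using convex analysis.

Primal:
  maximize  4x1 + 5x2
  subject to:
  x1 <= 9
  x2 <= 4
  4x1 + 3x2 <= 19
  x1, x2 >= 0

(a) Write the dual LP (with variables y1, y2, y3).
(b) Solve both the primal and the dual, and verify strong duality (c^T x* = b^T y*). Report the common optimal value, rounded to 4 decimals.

The standard primal-dual pair for 'max c^T x s.t. A x <= b, x >= 0' is:
  Dual:  min b^T y  s.t.  A^T y >= c,  y >= 0.

So the dual LP is:
  minimize  9y1 + 4y2 + 19y3
  subject to:
    y1 + 4y3 >= 4
    y2 + 3y3 >= 5
    y1, y2, y3 >= 0

Solving the primal: x* = (1.75, 4).
  primal value c^T x* = 27.
Solving the dual: y* = (0, 2, 1).
  dual value b^T y* = 27.
Strong duality: c^T x* = b^T y*. Confirmed.

27


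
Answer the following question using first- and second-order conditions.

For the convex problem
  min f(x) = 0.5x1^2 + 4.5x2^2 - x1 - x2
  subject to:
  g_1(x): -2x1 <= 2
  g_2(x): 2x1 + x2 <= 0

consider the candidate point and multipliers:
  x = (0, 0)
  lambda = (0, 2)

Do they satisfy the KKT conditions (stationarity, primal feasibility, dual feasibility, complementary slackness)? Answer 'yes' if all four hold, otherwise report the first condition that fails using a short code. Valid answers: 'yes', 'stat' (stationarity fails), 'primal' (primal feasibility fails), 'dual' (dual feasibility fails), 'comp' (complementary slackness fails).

Gradient of f: grad f(x) = Q x + c = (-1, -1)
Constraint values g_i(x) = a_i^T x - b_i:
  g_1((0, 0)) = -2
  g_2((0, 0)) = 0
Stationarity residual: grad f(x) + sum_i lambda_i a_i = (3, 1)
  -> stationarity FAILS
Primal feasibility (all g_i <= 0): OK
Dual feasibility (all lambda_i >= 0): OK
Complementary slackness (lambda_i * g_i(x) = 0 for all i): OK

Verdict: the first failing condition is stationarity -> stat.

stat


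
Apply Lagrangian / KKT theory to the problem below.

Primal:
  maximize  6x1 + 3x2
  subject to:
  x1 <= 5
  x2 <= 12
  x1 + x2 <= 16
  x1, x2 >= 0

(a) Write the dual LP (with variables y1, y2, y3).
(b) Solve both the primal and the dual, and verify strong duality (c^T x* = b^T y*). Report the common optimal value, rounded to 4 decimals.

The standard primal-dual pair for 'max c^T x s.t. A x <= b, x >= 0' is:
  Dual:  min b^T y  s.t.  A^T y >= c,  y >= 0.

So the dual LP is:
  minimize  5y1 + 12y2 + 16y3
  subject to:
    y1 + y3 >= 6
    y2 + y3 >= 3
    y1, y2, y3 >= 0

Solving the primal: x* = (5, 11).
  primal value c^T x* = 63.
Solving the dual: y* = (3, 0, 3).
  dual value b^T y* = 63.
Strong duality: c^T x* = b^T y*. Confirmed.

63


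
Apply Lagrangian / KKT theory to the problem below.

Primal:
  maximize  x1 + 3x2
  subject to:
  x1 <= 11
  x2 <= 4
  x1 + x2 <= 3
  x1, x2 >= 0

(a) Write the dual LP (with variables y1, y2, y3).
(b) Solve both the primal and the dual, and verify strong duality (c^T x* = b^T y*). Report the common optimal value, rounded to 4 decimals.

The standard primal-dual pair for 'max c^T x s.t. A x <= b, x >= 0' is:
  Dual:  min b^T y  s.t.  A^T y >= c,  y >= 0.

So the dual LP is:
  minimize  11y1 + 4y2 + 3y3
  subject to:
    y1 + y3 >= 1
    y2 + y3 >= 3
    y1, y2, y3 >= 0

Solving the primal: x* = (0, 3).
  primal value c^T x* = 9.
Solving the dual: y* = (0, 0, 3).
  dual value b^T y* = 9.
Strong duality: c^T x* = b^T y*. Confirmed.

9


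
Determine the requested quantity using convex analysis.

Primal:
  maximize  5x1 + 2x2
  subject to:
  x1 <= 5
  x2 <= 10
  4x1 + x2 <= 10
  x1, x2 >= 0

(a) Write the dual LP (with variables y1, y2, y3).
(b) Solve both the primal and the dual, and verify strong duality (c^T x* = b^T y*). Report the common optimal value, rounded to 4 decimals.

The standard primal-dual pair for 'max c^T x s.t. A x <= b, x >= 0' is:
  Dual:  min b^T y  s.t.  A^T y >= c,  y >= 0.

So the dual LP is:
  minimize  5y1 + 10y2 + 10y3
  subject to:
    y1 + 4y3 >= 5
    y2 + y3 >= 2
    y1, y2, y3 >= 0

Solving the primal: x* = (0, 10).
  primal value c^T x* = 20.
Solving the dual: y* = (0, 0.75, 1.25).
  dual value b^T y* = 20.
Strong duality: c^T x* = b^T y*. Confirmed.

20


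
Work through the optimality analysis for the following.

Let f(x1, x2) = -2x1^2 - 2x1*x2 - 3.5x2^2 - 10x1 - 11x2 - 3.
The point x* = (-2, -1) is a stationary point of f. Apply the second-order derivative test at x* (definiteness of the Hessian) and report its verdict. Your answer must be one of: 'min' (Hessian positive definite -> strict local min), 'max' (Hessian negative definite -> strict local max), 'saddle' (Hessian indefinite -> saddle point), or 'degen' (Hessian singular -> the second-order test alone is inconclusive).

Compute the Hessian H = grad^2 f:
  H = [[-4, -2], [-2, -7]]
Verify stationarity: grad f(x*) = H x* + g = (0, 0).
Eigenvalues of H: -8, -3.
Both eigenvalues < 0, so H is negative definite -> x* is a strict local max.

max


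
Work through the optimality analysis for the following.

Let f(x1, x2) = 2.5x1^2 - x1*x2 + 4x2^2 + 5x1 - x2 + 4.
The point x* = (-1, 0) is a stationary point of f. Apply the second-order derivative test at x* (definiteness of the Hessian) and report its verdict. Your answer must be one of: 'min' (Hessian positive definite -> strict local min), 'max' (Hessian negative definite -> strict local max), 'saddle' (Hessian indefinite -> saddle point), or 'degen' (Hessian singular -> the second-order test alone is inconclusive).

Compute the Hessian H = grad^2 f:
  H = [[5, -1], [-1, 8]]
Verify stationarity: grad f(x*) = H x* + g = (0, 0).
Eigenvalues of H: 4.6972, 8.3028.
Both eigenvalues > 0, so H is positive definite -> x* is a strict local min.

min


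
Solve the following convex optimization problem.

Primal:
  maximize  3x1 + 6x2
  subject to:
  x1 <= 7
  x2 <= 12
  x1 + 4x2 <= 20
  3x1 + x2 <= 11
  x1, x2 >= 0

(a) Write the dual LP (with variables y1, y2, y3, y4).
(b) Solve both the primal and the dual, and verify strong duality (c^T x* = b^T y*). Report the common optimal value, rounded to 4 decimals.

The standard primal-dual pair for 'max c^T x s.t. A x <= b, x >= 0' is:
  Dual:  min b^T y  s.t.  A^T y >= c,  y >= 0.

So the dual LP is:
  minimize  7y1 + 12y2 + 20y3 + 11y4
  subject to:
    y1 + y3 + 3y4 >= 3
    y2 + 4y3 + y4 >= 6
    y1, y2, y3, y4 >= 0

Solving the primal: x* = (2.1818, 4.4545).
  primal value c^T x* = 33.2727.
Solving the dual: y* = (0, 0, 1.3636, 0.5455).
  dual value b^T y* = 33.2727.
Strong duality: c^T x* = b^T y*. Confirmed.

33.2727


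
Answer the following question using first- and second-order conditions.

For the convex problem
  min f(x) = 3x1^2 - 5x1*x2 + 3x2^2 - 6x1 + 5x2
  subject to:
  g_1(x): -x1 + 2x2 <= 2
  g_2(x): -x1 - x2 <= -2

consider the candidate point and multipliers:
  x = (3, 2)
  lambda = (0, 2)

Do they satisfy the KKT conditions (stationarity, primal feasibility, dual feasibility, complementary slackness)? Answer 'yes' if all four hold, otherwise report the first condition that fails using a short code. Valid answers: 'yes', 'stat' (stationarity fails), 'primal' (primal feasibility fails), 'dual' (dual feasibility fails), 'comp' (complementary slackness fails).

Gradient of f: grad f(x) = Q x + c = (2, 2)
Constraint values g_i(x) = a_i^T x - b_i:
  g_1((3, 2)) = -1
  g_2((3, 2)) = -3
Stationarity residual: grad f(x) + sum_i lambda_i a_i = (0, 0)
  -> stationarity OK
Primal feasibility (all g_i <= 0): OK
Dual feasibility (all lambda_i >= 0): OK
Complementary slackness (lambda_i * g_i(x) = 0 for all i): FAILS

Verdict: the first failing condition is complementary_slackness -> comp.

comp


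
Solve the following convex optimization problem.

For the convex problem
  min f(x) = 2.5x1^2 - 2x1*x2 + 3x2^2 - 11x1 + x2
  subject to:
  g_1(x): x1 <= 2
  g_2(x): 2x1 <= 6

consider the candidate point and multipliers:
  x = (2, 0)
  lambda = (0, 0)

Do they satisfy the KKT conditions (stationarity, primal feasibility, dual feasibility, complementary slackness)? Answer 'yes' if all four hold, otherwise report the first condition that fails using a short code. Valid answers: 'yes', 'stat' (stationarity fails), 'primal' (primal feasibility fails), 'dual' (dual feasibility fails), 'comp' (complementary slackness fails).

Gradient of f: grad f(x) = Q x + c = (-1, -3)
Constraint values g_i(x) = a_i^T x - b_i:
  g_1((2, 0)) = 0
  g_2((2, 0)) = -2
Stationarity residual: grad f(x) + sum_i lambda_i a_i = (-1, -3)
  -> stationarity FAILS
Primal feasibility (all g_i <= 0): OK
Dual feasibility (all lambda_i >= 0): OK
Complementary slackness (lambda_i * g_i(x) = 0 for all i): OK

Verdict: the first failing condition is stationarity -> stat.

stat


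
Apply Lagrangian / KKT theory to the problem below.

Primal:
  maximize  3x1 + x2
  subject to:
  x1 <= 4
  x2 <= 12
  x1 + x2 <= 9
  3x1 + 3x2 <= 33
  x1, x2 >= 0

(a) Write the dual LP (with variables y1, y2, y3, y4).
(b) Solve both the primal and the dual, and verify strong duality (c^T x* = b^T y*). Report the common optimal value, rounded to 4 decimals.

The standard primal-dual pair for 'max c^T x s.t. A x <= b, x >= 0' is:
  Dual:  min b^T y  s.t.  A^T y >= c,  y >= 0.

So the dual LP is:
  minimize  4y1 + 12y2 + 9y3 + 33y4
  subject to:
    y1 + y3 + 3y4 >= 3
    y2 + y3 + 3y4 >= 1
    y1, y2, y3, y4 >= 0

Solving the primal: x* = (4, 5).
  primal value c^T x* = 17.
Solving the dual: y* = (2, 0, 1, 0).
  dual value b^T y* = 17.
Strong duality: c^T x* = b^T y*. Confirmed.

17


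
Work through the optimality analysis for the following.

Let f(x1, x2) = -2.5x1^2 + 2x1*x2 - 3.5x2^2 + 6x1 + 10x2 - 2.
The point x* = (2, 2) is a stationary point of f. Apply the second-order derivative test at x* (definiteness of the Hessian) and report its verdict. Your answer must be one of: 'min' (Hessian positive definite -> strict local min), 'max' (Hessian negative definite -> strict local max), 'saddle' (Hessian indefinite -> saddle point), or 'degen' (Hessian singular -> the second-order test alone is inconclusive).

Compute the Hessian H = grad^2 f:
  H = [[-5, 2], [2, -7]]
Verify stationarity: grad f(x*) = H x* + g = (0, 0).
Eigenvalues of H: -8.2361, -3.7639.
Both eigenvalues < 0, so H is negative definite -> x* is a strict local max.

max


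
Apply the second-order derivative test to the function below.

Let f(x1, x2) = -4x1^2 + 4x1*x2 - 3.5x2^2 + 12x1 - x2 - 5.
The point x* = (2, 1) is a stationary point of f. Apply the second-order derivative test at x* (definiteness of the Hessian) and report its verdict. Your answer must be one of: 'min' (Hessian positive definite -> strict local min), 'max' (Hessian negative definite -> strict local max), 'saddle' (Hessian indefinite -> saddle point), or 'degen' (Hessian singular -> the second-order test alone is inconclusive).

Compute the Hessian H = grad^2 f:
  H = [[-8, 4], [4, -7]]
Verify stationarity: grad f(x*) = H x* + g = (0, 0).
Eigenvalues of H: -11.5311, -3.4689.
Both eigenvalues < 0, so H is negative definite -> x* is a strict local max.

max


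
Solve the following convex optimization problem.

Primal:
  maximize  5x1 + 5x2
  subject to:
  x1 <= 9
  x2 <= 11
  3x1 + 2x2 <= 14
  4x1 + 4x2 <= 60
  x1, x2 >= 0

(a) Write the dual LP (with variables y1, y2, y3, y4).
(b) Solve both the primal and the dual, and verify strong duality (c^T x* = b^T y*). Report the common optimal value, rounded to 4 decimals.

The standard primal-dual pair for 'max c^T x s.t. A x <= b, x >= 0' is:
  Dual:  min b^T y  s.t.  A^T y >= c,  y >= 0.

So the dual LP is:
  minimize  9y1 + 11y2 + 14y3 + 60y4
  subject to:
    y1 + 3y3 + 4y4 >= 5
    y2 + 2y3 + 4y4 >= 5
    y1, y2, y3, y4 >= 0

Solving the primal: x* = (0, 7).
  primal value c^T x* = 35.
Solving the dual: y* = (0, 0, 2.5, 0).
  dual value b^T y* = 35.
Strong duality: c^T x* = b^T y*. Confirmed.

35


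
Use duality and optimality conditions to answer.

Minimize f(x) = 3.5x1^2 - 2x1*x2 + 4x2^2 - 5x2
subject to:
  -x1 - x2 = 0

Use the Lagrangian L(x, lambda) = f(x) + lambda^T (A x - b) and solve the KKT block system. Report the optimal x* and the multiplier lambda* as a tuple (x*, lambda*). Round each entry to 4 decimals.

Form the Lagrangian:
  L(x, lambda) = (1/2) x^T Q x + c^T x + lambda^T (A x - b)
Stationarity (grad_x L = 0): Q x + c + A^T lambda = 0.
Primal feasibility: A x = b.

This gives the KKT block system:
  [ Q   A^T ] [ x     ]   [-c ]
  [ A    0  ] [ lambda ] = [ b ]

Solving the linear system:
  x*      = (-0.2632, 0.2632)
  lambda* = (-2.3684)
  f(x*)   = -0.6579

x* = (-0.2632, 0.2632), lambda* = (-2.3684)


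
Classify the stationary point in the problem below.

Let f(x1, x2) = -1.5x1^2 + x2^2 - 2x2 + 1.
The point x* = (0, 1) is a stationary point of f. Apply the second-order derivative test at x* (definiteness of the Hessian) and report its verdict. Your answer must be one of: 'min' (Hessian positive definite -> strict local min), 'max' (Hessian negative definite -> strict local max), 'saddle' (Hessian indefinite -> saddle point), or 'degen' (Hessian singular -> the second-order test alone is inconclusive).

Compute the Hessian H = grad^2 f:
  H = [[-3, 0], [0, 2]]
Verify stationarity: grad f(x*) = H x* + g = (0, 0).
Eigenvalues of H: -3, 2.
Eigenvalues have mixed signs, so H is indefinite -> x* is a saddle point.

saddle


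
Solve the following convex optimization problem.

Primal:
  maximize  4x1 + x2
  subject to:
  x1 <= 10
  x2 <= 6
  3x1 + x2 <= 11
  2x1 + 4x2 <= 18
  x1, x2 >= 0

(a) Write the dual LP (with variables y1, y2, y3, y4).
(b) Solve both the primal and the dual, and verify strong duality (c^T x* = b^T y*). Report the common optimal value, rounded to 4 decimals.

The standard primal-dual pair for 'max c^T x s.t. A x <= b, x >= 0' is:
  Dual:  min b^T y  s.t.  A^T y >= c,  y >= 0.

So the dual LP is:
  minimize  10y1 + 6y2 + 11y3 + 18y4
  subject to:
    y1 + 3y3 + 2y4 >= 4
    y2 + y3 + 4y4 >= 1
    y1, y2, y3, y4 >= 0

Solving the primal: x* = (3.6667, 0).
  primal value c^T x* = 14.6667.
Solving the dual: y* = (0, 0, 1.3333, 0).
  dual value b^T y* = 14.6667.
Strong duality: c^T x* = b^T y*. Confirmed.

14.6667


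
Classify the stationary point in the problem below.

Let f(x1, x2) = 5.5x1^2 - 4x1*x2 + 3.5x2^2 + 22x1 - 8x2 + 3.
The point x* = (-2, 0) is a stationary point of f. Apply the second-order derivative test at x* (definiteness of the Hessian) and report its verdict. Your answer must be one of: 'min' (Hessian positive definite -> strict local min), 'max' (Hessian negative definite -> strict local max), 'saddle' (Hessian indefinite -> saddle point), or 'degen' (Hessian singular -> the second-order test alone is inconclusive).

Compute the Hessian H = grad^2 f:
  H = [[11, -4], [-4, 7]]
Verify stationarity: grad f(x*) = H x* + g = (0, 0).
Eigenvalues of H: 4.5279, 13.4721.
Both eigenvalues > 0, so H is positive definite -> x* is a strict local min.

min


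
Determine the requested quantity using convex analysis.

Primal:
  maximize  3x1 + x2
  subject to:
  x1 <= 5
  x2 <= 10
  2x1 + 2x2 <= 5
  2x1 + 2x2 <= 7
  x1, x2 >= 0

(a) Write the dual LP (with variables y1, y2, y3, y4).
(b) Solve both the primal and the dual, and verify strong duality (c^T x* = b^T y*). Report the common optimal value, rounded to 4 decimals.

The standard primal-dual pair for 'max c^T x s.t. A x <= b, x >= 0' is:
  Dual:  min b^T y  s.t.  A^T y >= c,  y >= 0.

So the dual LP is:
  minimize  5y1 + 10y2 + 5y3 + 7y4
  subject to:
    y1 + 2y3 + 2y4 >= 3
    y2 + 2y3 + 2y4 >= 1
    y1, y2, y3, y4 >= 0

Solving the primal: x* = (2.5, 0).
  primal value c^T x* = 7.5.
Solving the dual: y* = (0, 0, 1.5, 0).
  dual value b^T y* = 7.5.
Strong duality: c^T x* = b^T y*. Confirmed.

7.5


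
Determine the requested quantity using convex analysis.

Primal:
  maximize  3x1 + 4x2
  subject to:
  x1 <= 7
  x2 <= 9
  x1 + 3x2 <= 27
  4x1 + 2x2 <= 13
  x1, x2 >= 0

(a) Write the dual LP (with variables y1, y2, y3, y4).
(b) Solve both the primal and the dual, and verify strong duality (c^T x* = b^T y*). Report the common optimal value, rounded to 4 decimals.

The standard primal-dual pair for 'max c^T x s.t. A x <= b, x >= 0' is:
  Dual:  min b^T y  s.t.  A^T y >= c,  y >= 0.

So the dual LP is:
  minimize  7y1 + 9y2 + 27y3 + 13y4
  subject to:
    y1 + y3 + 4y4 >= 3
    y2 + 3y3 + 2y4 >= 4
    y1, y2, y3, y4 >= 0

Solving the primal: x* = (0, 6.5).
  primal value c^T x* = 26.
Solving the dual: y* = (0, 0, 0, 2).
  dual value b^T y* = 26.
Strong duality: c^T x* = b^T y*. Confirmed.

26


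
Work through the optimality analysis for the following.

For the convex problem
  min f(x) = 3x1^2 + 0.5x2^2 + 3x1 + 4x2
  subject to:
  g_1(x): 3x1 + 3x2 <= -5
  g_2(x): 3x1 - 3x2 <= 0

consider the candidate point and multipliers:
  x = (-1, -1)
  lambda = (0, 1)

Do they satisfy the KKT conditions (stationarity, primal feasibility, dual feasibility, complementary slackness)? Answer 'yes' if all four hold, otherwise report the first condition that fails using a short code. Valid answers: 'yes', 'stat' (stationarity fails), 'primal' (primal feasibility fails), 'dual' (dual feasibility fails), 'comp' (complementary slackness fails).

Gradient of f: grad f(x) = Q x + c = (-3, 3)
Constraint values g_i(x) = a_i^T x - b_i:
  g_1((-1, -1)) = -1
  g_2((-1, -1)) = 0
Stationarity residual: grad f(x) + sum_i lambda_i a_i = (0, 0)
  -> stationarity OK
Primal feasibility (all g_i <= 0): OK
Dual feasibility (all lambda_i >= 0): OK
Complementary slackness (lambda_i * g_i(x) = 0 for all i): OK

Verdict: yes, KKT holds.

yes


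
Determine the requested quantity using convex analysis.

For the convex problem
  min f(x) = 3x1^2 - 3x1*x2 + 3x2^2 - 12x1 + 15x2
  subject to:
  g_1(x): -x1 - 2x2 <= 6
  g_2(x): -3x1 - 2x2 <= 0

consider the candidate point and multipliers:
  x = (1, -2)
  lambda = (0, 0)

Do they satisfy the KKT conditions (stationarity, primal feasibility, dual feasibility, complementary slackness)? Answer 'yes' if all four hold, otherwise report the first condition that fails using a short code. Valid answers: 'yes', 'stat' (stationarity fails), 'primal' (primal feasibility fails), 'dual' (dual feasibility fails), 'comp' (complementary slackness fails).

Gradient of f: grad f(x) = Q x + c = (0, 0)
Constraint values g_i(x) = a_i^T x - b_i:
  g_1((1, -2)) = -3
  g_2((1, -2)) = 1
Stationarity residual: grad f(x) + sum_i lambda_i a_i = (0, 0)
  -> stationarity OK
Primal feasibility (all g_i <= 0): FAILS
Dual feasibility (all lambda_i >= 0): OK
Complementary slackness (lambda_i * g_i(x) = 0 for all i): OK

Verdict: the first failing condition is primal_feasibility -> primal.

primal


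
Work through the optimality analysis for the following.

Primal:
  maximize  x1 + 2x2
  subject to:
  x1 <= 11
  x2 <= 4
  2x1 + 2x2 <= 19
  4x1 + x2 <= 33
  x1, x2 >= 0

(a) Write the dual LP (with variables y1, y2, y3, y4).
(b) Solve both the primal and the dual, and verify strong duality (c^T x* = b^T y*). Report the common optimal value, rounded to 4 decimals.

The standard primal-dual pair for 'max c^T x s.t. A x <= b, x >= 0' is:
  Dual:  min b^T y  s.t.  A^T y >= c,  y >= 0.

So the dual LP is:
  minimize  11y1 + 4y2 + 19y3 + 33y4
  subject to:
    y1 + 2y3 + 4y4 >= 1
    y2 + 2y3 + y4 >= 2
    y1, y2, y3, y4 >= 0

Solving the primal: x* = (5.5, 4).
  primal value c^T x* = 13.5.
Solving the dual: y* = (0, 1, 0.5, 0).
  dual value b^T y* = 13.5.
Strong duality: c^T x* = b^T y*. Confirmed.

13.5
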